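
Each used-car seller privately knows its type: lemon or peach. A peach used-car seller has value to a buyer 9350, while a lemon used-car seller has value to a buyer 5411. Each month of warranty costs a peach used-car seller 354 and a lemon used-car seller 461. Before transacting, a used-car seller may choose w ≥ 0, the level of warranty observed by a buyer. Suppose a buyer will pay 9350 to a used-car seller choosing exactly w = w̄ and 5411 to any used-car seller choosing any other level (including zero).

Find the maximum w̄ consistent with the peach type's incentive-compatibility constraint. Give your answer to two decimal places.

11.13

Choosing w̄ yields the peach type 9350 − 354·w̄; choosing zero yields 5411.
The peach type is indifferent at 9350 − 354·w̄ = 5411, i.e. w̄ = (9350 − 5411) / 354 ≈ 11.13.
For any w̄ above 11.13 the peach type would rather pool at zero, so separation collapses.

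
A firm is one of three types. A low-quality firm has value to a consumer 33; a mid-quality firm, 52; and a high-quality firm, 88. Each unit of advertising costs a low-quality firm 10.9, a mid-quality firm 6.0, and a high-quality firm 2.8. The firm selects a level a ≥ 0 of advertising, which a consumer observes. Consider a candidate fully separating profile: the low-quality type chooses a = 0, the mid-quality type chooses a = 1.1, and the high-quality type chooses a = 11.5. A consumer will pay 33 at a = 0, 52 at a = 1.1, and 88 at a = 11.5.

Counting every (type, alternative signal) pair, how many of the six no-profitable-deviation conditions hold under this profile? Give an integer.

5

High-quality (own payoff 88 − 2.8×11.5 = 55.8): to a=0 gives 33 → no gain ✓; to a=1.1 gives 52 − 2.8×1.1 = 48.92 → no gain ✓.
Low-quality (own payoff 33): to a=1.1 gives 52 − 10.9×1.1 = 40.01 → profitable ✗; to a=11.5 gives 88 − 10.9×11.5 = -37.35 → no gain ✓.
Mid-quality (own payoff 52 − 6.0×1.1 = 45.4): to a=0 gives 33 → no gain ✓; to a=11.5 gives 88 − 6.0×11.5 = 19 → no gain ✓.
5 of the 6 constraints hold; not an equilibrium.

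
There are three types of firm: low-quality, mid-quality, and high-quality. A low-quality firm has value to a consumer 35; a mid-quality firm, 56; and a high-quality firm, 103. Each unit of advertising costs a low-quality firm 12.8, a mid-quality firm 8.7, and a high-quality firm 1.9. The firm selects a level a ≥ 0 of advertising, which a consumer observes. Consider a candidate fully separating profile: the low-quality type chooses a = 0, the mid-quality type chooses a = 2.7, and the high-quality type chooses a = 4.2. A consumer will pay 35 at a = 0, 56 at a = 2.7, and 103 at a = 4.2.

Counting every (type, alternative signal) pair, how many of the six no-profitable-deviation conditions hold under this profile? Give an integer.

Mid-quality (own payoff 56 − 8.7×2.7 = 32.51): to a=0 gives 35 → profitable ✗; to a=4.2 gives 103 − 8.7×4.2 = 66.46 → profitable ✗.
Low-quality (own payoff 35): to a=2.7 gives 56 − 12.8×2.7 = 21.44 → no gain ✓; to a=4.2 gives 103 − 12.8×4.2 = 49.24 → profitable ✗.
High-quality (own payoff 103 − 1.9×4.2 = 95.02): to a=0 gives 35 → no gain ✓; to a=2.7 gives 56 − 1.9×2.7 = 50.87 → no gain ✓.
3 of the 6 constraints hold; not an equilibrium.

3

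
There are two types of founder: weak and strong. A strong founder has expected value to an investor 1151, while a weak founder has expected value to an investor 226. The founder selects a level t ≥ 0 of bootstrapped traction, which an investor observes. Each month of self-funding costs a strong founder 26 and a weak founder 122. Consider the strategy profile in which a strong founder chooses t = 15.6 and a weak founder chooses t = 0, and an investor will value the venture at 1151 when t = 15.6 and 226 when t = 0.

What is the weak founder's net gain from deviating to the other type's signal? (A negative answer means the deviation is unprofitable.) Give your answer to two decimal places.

Playing t = 0 the weak founder receives 226.
Deviating to t = 15.6 brings payment 1151 at cost 122 × 15.6 = 1903.2, netting -752.2.
Gain from deviating: -752.2 − 226 = -978.20.
The gain is negative, so the weak type's incentive-compatibility constraint is satisfied.

-978.20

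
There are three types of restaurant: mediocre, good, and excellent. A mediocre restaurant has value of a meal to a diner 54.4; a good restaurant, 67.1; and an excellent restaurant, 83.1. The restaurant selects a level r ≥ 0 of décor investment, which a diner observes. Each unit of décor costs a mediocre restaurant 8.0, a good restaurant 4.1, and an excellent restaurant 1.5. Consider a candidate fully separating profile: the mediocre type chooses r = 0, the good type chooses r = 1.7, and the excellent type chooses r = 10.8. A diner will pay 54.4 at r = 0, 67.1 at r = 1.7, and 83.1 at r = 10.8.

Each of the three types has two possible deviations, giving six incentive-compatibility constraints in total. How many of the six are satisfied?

6

Mediocre (own payoff 54.4): to r=1.7 gives 67.1 − 8.0×1.7 = 53.5 → no gain ✓; to r=10.8 gives 83.1 − 8.0×10.8 = -3.3 → no gain ✓.
Good (own payoff 67.1 − 4.1×1.7 = 60.13): to r=0 gives 54.4 → no gain ✓; to r=10.8 gives 83.1 − 4.1×10.8 = 38.82 → no gain ✓.
Excellent (own payoff 83.1 − 1.5×10.8 = 66.9): to r=0 gives 54.4 → no gain ✓; to r=1.7 gives 67.1 − 1.5×1.7 = 64.55 → no gain ✓.
6 of the 6 constraints hold; this profile is a separating equilibrium.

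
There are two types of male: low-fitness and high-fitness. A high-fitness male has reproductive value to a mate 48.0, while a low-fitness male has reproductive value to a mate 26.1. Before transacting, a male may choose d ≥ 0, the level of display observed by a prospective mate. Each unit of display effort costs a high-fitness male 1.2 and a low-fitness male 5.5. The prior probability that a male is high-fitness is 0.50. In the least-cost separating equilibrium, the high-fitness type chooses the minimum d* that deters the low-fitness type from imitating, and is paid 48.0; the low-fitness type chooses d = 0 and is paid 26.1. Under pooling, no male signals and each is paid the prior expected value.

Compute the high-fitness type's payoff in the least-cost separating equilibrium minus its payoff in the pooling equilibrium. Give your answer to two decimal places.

Least-cost separating signal: d* solves 26.1 = 48.0 − 5.5·d*, so d* = (48.0 − 26.1)/5.5 ≈ 3.9818.
High-fitness type's separating payoff: 48.0 − 1.2 × d* = 48.0 − 1.2 × (48.0 − 26.1)/5.5 = 48.0 − 26.28/5.5 ≈ 43.2218.
Pooling payoff: 0.50 × 48.0 + 0.50 × 26.1 = 37.05.
Difference: 43.2218 − 37.05 = 6.1718, i.e. 6.17 to two decimal places.
The high-fitness type prefers to separate.

6.17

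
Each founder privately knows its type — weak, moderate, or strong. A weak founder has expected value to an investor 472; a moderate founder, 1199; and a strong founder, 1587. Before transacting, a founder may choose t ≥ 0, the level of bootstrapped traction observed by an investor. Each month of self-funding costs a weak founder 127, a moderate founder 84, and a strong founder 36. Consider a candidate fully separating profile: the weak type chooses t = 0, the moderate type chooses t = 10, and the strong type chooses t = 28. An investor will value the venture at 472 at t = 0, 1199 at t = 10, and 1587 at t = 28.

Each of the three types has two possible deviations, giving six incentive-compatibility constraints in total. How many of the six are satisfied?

Moderate (own payoff 1199 − 84×10 = 359): to t=0 gives 472 → profitable ✗; to t=28 gives 1587 − 84×28 = -765 → no gain ✓.
Weak (own payoff 472): to t=10 gives 1199 − 127×10 = -71 → no gain ✓; to t=28 gives 1587 − 127×28 = -1969 → no gain ✓.
Strong (own payoff 1587 − 36×28 = 579): to t=0 gives 472 → no gain ✓; to t=10 gives 1199 − 36×10 = 839 → profitable ✗.
4 of the 6 constraints hold; not an equilibrium.

4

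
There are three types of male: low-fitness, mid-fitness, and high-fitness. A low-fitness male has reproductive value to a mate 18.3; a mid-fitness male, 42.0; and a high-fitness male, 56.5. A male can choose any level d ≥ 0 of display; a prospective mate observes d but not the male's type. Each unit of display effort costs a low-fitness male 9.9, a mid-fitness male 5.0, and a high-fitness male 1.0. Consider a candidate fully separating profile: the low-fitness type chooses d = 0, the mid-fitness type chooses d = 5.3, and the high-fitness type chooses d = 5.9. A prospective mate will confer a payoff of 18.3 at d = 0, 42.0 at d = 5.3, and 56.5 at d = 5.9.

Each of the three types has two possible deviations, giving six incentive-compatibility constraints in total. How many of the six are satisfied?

Mid-fitness (own payoff 42.0 − 5.0×5.3 = 15.5): to d=0 gives 18.3 → profitable ✗; to d=5.9 gives 56.5 − 5.0×5.9 = 27 → profitable ✗.
Low-fitness (own payoff 18.3): to d=5.3 gives 42.0 − 9.9×5.3 = -10.47 → no gain ✓; to d=5.9 gives 56.5 − 9.9×5.9 = -1.91 → no gain ✓.
High-fitness (own payoff 56.5 − 1.0×5.9 = 50.6): to d=0 gives 18.3 → no gain ✓; to d=5.3 gives 42.0 − 1.0×5.3 = 36.7 → no gain ✓.
4 of the 6 constraints hold; not an equilibrium.

4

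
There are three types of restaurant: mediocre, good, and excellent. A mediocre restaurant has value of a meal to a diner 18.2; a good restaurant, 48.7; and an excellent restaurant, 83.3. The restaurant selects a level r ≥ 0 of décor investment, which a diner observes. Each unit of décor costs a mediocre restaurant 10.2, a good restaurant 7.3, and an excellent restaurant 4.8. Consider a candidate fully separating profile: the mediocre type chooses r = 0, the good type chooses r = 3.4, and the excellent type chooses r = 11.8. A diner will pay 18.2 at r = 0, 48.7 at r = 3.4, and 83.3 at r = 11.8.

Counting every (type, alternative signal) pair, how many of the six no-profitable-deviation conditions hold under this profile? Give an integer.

Good (own payoff 48.7 − 7.3×3.4 = 23.88): to r=0 gives 18.2 → no gain ✓; to r=11.8 gives 83.3 − 7.3×11.8 = -2.84 → no gain ✓.
Excellent (own payoff 83.3 − 4.8×11.8 = 26.66): to r=0 gives 18.2 → no gain ✓; to r=3.4 gives 48.7 − 4.8×3.4 = 32.38 → profitable ✗.
Mediocre (own payoff 18.2): to r=3.4 gives 48.7 − 10.2×3.4 = 14.02 → no gain ✓; to r=11.8 gives 83.3 − 10.2×11.8 = -37.06 → no gain ✓.
5 of the 6 constraints hold; not an equilibrium.

5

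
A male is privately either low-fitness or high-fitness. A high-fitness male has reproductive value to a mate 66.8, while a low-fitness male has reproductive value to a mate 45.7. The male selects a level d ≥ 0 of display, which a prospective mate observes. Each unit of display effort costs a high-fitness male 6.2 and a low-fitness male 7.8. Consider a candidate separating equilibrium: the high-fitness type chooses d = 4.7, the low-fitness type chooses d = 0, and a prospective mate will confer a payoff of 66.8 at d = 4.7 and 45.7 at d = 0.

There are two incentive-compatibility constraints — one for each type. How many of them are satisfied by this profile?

High-fitness type: signal → 66.8 − 6.2 × 4.7 = 37.66; deviate to 0 → 45.7. IC fails (37.66 < 45.7).
Low-fitness type: stay at 0 → 45.7; mimic → 66.8 − 7.8 × 4.7 = 30.14. IC holds (45.7 ≥ 30.14).
1 of 2 constraints hold, so this profile is not an equilibrium.

1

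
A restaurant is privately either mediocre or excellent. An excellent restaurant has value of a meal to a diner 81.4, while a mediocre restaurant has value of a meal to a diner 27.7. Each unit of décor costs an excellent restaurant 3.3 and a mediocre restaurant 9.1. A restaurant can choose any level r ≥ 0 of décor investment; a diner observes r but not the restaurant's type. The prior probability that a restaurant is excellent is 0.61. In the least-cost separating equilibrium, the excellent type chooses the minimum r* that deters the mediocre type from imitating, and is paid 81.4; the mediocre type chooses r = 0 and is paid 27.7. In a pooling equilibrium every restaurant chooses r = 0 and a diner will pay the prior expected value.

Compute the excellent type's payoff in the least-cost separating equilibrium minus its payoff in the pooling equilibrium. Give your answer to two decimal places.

1.47

Least-cost separating signal: r* solves 27.7 = 81.4 − 9.1·r*, so r* = (81.4 − 27.7)/9.1 ≈ 5.9011.
Excellent type's separating payoff: 81.4 − 3.3 × r* = 81.4 − 3.3 × (81.4 − 27.7)/9.1 = 81.4 − 177.21/9.1 ≈ 61.9264.
Pooling payoff: 0.61 × 81.4 + 0.39 × 27.7 = 60.457.
Difference: 61.9264 − 60.457 = 1.4694, i.e. 1.47 to two decimal places.
The excellent type prefers to separate.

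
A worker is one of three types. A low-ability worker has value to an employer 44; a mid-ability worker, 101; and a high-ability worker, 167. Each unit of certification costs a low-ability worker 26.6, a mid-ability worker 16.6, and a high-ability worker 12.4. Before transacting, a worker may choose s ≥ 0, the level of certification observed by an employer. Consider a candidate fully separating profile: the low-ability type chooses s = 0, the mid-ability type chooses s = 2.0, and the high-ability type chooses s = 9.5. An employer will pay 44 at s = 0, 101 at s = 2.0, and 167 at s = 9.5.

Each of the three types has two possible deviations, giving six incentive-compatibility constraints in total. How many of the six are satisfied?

Low-ability (own payoff 44): to s=2.0 gives 101 − 26.6×2.0 = 47.8 → profitable ✗; to s=9.5 gives 167 − 26.6×9.5 = -85.7 → no gain ✓.
Mid-ability (own payoff 101 − 16.6×2.0 = 67.8): to s=0 gives 44 → no gain ✓; to s=9.5 gives 167 − 16.6×9.5 = 9.3 → no gain ✓.
High-ability (own payoff 167 − 12.4×9.5 = 49.2): to s=0 gives 44 → no gain ✓; to s=2.0 gives 101 − 12.4×2.0 = 76.2 → profitable ✗.
4 of the 6 constraints hold; not an equilibrium.

4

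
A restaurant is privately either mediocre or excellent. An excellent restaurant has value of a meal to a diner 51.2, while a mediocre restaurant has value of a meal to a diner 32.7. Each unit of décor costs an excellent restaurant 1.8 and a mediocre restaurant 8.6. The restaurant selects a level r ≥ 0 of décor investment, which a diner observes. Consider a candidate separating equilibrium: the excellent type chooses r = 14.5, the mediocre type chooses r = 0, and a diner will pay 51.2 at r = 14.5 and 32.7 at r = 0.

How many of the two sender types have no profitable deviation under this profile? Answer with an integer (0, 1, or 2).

1

Mediocre type: stay at 0 → 32.7; mimic → 51.2 − 8.6 × 14.5 = -73.5. IC holds (32.7 ≥ -73.5).
Excellent type: signal → 51.2 − 1.8 × 14.5 = 25.1; deviate to 0 → 32.7. IC fails (25.1 < 32.7).
1 of 2 constraints hold, so this profile is not an equilibrium.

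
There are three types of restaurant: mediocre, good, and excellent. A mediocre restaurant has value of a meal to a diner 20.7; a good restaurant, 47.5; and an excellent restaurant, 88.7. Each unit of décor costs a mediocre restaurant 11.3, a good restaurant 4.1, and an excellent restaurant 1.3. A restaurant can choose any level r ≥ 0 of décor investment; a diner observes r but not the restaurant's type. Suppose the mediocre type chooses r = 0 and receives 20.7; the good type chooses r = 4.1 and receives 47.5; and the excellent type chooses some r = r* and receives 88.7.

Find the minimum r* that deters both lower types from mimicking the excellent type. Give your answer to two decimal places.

Good type (on-path payoff 47.5 − 4.1×4.1 = 30.69) won't mimic when 30.69 ≥ 88.7 − 4.1·r*, i.e. r* ≥ 14.15.
Mediocre type (on-path payoff 20.7) won't mimic when 20.7 ≥ 88.7 − 11.3·r*, i.e. r* ≥ 6.02.
Both must hold, so r* = max(6.02, 14.15) = 14.15. The good type's constraint binds.

14.15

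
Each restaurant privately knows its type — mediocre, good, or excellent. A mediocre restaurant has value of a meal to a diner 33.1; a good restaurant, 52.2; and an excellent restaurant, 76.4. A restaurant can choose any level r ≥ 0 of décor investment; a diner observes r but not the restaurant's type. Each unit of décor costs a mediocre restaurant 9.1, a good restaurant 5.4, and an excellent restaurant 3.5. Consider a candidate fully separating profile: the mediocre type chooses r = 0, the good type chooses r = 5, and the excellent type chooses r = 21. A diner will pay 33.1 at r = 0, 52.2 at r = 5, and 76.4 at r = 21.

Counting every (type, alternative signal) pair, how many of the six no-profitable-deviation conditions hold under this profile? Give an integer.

3

Good (own payoff 52.2 − 5.4×5 = 25.2): to r=0 gives 33.1 → profitable ✗; to r=21 gives 76.4 − 5.4×21 = -37 → no gain ✓.
Mediocre (own payoff 33.1): to r=5 gives 52.2 − 9.1×5 = 6.7 → no gain ✓; to r=21 gives 76.4 − 9.1×21 = -114.7 → no gain ✓.
Excellent (own payoff 76.4 − 3.5×21 = 2.9): to r=0 gives 33.1 → profitable ✗; to r=5 gives 52.2 − 3.5×5 = 34.7 → profitable ✗.
3 of the 6 constraints hold; not an equilibrium.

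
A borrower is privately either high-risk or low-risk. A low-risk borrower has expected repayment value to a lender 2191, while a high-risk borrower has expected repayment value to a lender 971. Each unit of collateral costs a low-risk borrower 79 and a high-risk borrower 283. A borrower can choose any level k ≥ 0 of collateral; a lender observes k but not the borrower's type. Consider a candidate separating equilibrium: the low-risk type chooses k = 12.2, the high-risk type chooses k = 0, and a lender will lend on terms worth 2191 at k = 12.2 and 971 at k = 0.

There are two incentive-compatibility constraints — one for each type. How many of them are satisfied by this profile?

Low-risk type: signal → 2191 − 79 × 12.2 = 1227.2; deviate to 0 → 971. IC holds (1227.2 ≥ 971).
High-risk type: stay at 0 → 971; mimic → 2191 − 283 × 12.2 = -1261.6. IC holds (971 ≥ -1261.6).
2 of 2 constraints hold, so this is a separating equilibrium.

2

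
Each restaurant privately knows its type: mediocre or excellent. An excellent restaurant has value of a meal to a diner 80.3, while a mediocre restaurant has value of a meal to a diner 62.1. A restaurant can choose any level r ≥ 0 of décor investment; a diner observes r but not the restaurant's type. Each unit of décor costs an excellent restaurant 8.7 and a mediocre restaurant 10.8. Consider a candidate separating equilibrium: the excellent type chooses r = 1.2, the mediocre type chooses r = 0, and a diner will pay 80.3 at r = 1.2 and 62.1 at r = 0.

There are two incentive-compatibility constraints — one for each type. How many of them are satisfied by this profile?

Excellent type: signal → 80.3 − 8.7 × 1.2 = 69.86; deviate to 0 → 62.1. IC holds (69.86 ≥ 62.1).
Mediocre type: stay at 0 → 62.1; mimic → 80.3 − 10.8 × 1.2 = 67.34. IC fails (62.1 < 67.34).
1 of 2 constraints hold, so this profile is not an equilibrium.

1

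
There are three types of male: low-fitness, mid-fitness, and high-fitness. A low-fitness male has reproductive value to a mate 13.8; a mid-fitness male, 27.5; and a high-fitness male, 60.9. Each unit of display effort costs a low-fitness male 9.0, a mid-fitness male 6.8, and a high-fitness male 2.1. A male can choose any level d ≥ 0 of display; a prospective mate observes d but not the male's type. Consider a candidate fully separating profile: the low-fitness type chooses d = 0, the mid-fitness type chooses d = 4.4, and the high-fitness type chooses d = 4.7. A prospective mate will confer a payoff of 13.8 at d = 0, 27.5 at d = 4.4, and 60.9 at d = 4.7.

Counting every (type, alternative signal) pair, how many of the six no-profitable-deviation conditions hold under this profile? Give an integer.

Mid-fitness (own payoff 27.5 − 6.8×4.4 = -2.42): to d=0 gives 13.8 → profitable ✗; to d=4.7 gives 60.9 − 6.8×4.7 = 28.94 → profitable ✗.
High-fitness (own payoff 60.9 − 2.1×4.7 = 51.03): to d=0 gives 13.8 → no gain ✓; to d=4.4 gives 27.5 − 2.1×4.4 = 18.26 → no gain ✓.
Low-fitness (own payoff 13.8): to d=4.4 gives 27.5 − 9.0×4.4 = -12.1 → no gain ✓; to d=4.7 gives 60.9 − 9.0×4.7 = 18.6 → profitable ✗.
3 of the 6 constraints hold; not an equilibrium.

3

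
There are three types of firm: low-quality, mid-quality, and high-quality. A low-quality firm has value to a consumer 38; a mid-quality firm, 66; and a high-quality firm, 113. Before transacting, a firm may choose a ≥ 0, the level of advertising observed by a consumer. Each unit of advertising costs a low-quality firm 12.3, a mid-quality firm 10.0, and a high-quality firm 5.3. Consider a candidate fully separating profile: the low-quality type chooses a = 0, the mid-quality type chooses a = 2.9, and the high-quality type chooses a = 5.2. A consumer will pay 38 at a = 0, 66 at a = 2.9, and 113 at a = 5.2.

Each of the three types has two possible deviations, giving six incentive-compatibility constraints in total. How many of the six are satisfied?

3

Mid-quality (own payoff 66 − 10.0×2.9 = 37): to a=0 gives 38 → profitable ✗; to a=5.2 gives 113 − 10.0×5.2 = 61 → profitable ✗.
Low-quality (own payoff 38): to a=2.9 gives 66 − 12.3×2.9 = 30.33 → no gain ✓; to a=5.2 gives 113 − 12.3×5.2 = 49.04 → profitable ✗.
High-quality (own payoff 113 − 5.3×5.2 = 85.44): to a=0 gives 38 → no gain ✓; to a=2.9 gives 66 − 5.3×2.9 = 50.63 → no gain ✓.
3 of the 6 constraints hold; not an equilibrium.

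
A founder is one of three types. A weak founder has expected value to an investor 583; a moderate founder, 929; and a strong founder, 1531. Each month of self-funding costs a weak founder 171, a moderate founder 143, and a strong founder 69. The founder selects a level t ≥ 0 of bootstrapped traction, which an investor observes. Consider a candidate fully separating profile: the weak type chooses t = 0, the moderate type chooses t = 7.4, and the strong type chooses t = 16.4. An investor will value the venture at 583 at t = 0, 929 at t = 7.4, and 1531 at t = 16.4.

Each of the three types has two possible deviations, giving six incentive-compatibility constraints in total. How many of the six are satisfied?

Weak (own payoff 583): to t=7.4 gives 929 − 171×7.4 = -336.4 → no gain ✓; to t=16.4 gives 1531 − 171×16.4 = -1273.4 → no gain ✓.
Strong (own payoff 1531 − 69×16.4 = 399.4): to t=0 gives 583 → profitable ✗; to t=7.4 gives 929 − 69×7.4 = 418.4 → profitable ✗.
Moderate (own payoff 929 − 143×7.4 = -129.2): to t=0 gives 583 → profitable ✗; to t=16.4 gives 1531 − 143×16.4 = -814.2 → no gain ✓.
3 of the 6 constraints hold; not an equilibrium.

3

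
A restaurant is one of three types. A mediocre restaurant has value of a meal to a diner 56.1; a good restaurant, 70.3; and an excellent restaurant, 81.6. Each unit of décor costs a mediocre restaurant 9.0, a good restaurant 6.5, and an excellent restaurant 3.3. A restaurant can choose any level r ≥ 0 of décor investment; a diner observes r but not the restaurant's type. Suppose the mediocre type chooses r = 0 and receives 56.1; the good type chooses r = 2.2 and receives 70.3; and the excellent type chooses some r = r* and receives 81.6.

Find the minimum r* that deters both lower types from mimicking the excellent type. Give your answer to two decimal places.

3.94

Good type (on-path payoff 70.3 − 6.5×2.2 = 56) won't mimic when 56 ≥ 81.6 − 6.5·r*, i.e. r* ≥ 3.94.
Mediocre type (on-path payoff 56.1) won't mimic when 56.1 ≥ 81.6 − 9.0·r*, i.e. r* ≥ 2.83.
Both must hold, so r* = max(2.83, 3.94) = 3.94. The good type's constraint binds.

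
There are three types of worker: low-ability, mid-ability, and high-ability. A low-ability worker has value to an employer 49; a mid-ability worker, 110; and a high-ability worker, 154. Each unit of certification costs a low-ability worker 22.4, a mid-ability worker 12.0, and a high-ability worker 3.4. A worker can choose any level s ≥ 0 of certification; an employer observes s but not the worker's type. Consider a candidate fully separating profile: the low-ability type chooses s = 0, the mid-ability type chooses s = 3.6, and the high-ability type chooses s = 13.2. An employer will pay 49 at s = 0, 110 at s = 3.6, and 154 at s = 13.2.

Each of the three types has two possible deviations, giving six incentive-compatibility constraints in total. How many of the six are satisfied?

6

Low-ability (own payoff 49): to s=3.6 gives 110 − 22.4×3.6 = 29.36 → no gain ✓; to s=13.2 gives 154 − 22.4×13.2 = -141.68 → no gain ✓.
Mid-ability (own payoff 110 − 12.0×3.6 = 66.8): to s=0 gives 49 → no gain ✓; to s=13.2 gives 154 − 12.0×13.2 = -4.4 → no gain ✓.
High-ability (own payoff 154 − 3.4×13.2 = 109.12): to s=0 gives 49 → no gain ✓; to s=3.6 gives 110 − 3.4×3.6 = 97.76 → no gain ✓.
6 of the 6 constraints hold; this profile is a separating equilibrium.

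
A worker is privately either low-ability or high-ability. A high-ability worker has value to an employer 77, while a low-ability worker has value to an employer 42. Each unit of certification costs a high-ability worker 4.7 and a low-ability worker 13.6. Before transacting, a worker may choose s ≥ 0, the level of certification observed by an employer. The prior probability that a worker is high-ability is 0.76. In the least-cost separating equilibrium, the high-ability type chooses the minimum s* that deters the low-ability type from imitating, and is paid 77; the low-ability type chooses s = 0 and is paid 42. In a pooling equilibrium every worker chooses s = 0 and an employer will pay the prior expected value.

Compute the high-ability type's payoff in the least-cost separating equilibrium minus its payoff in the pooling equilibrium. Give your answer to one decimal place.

-3.7

Least-cost separating signal: s* solves 42 = 77 − 13.6·s*, so s* = (77 − 42)/13.6 ≈ 2.5735.
High-ability type's separating payoff: 77 − 4.7 × s* = 77 − 4.7 × (77 − 42)/13.6 = 77 − 164.5/13.6 ≈ 64.904.
Pooling payoff: 0.76 × 77 + 0.24 × 42 = 68.6.
Difference: 64.904 − 68.6 = -3.696, i.e. -3.7 to one decimal place.
The high-ability type would prefer the pooling outcome.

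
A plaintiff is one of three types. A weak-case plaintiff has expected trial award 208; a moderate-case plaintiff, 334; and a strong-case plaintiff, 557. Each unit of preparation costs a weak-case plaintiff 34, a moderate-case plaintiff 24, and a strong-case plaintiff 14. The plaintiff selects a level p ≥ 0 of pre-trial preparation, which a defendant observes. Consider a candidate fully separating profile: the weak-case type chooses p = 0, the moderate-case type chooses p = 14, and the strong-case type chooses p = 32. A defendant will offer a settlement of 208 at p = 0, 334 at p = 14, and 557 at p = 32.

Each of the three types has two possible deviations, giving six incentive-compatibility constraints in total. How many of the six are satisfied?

3

Moderate-case (own payoff 334 − 24×14 = -2): to p=0 gives 208 → profitable ✗; to p=32 gives 557 − 24×32 = -211 → no gain ✓.
Strong-case (own payoff 557 − 14×32 = 109): to p=0 gives 208 → profitable ✗; to p=14 gives 334 − 14×14 = 138 → profitable ✗.
Weak-case (own payoff 208): to p=14 gives 334 − 34×14 = -142 → no gain ✓; to p=32 gives 557 − 34×32 = -531 → no gain ✓.
3 of the 6 constraints hold; not an equilibrium.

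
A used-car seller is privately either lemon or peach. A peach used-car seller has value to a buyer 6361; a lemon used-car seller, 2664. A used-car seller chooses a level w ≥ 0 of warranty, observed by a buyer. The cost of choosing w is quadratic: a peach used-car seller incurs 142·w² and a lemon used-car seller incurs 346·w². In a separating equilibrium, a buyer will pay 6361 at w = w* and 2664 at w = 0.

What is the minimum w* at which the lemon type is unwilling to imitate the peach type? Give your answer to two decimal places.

3.27

The lemon type at w = 0 receives 2664; imitating at w* yields 6361 − 346·w*².
Indifference: 2664 = 6361 − 346·w*², so w*² = (6361 − 2664) / 346 ≈ 10.6850.
w* = √10.6850 ≈ 3.27.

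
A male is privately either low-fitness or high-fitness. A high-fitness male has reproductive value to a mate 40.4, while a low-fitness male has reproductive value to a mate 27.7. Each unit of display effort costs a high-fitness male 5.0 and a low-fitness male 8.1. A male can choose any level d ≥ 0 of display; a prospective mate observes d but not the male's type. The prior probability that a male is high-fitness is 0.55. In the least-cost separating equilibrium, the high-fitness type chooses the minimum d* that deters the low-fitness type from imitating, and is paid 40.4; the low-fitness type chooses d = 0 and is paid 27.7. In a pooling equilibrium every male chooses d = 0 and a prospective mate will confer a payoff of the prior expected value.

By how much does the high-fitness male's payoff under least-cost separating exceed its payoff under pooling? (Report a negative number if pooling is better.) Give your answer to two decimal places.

Least-cost separating signal: d* solves 27.7 = 40.4 − 8.1·d*, so d* = (40.4 − 27.7)/8.1 ≈ 1.5679.
High-fitness type's separating payoff: 40.4 − 5.0 × d* = 40.4 − 5.0 × (40.4 − 27.7)/8.1 = 40.4 − 63.5/8.1 ≈ 32.5605.
Pooling payoff: 0.55 × 40.4 + 0.45 × 27.7 = 34.685.
Difference: 32.5605 − 34.685 = -2.1245, i.e. -2.12 to two decimal places.
The high-fitness type would prefer the pooling outcome.

-2.12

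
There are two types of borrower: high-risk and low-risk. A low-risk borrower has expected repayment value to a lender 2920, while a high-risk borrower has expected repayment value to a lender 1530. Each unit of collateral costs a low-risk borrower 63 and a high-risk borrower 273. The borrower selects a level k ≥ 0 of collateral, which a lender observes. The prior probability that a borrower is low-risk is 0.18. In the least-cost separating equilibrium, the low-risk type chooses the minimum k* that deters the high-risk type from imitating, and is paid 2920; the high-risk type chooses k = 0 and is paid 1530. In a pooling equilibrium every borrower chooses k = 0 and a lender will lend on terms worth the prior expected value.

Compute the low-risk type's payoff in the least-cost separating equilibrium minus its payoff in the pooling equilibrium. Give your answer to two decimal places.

Least-cost separating signal: k* solves 1530 = 2920 − 273·k*, so k* = (2920 − 1530)/273 ≈ 5.0916.
Low-risk type's separating payoff: 2920 − 63 × k* = 2920 − 63 × (2920 − 1530)/273 = 2920 − 87570/273 ≈ 2599.2308.
Pooling payoff: 0.18 × 2920 + 0.82 × 1530 = 1780.2.
Difference: 2599.2308 − 1780.2 = 819.0308, i.e. 819.03 to two decimal places.
The low-risk type prefers to separate.

819.03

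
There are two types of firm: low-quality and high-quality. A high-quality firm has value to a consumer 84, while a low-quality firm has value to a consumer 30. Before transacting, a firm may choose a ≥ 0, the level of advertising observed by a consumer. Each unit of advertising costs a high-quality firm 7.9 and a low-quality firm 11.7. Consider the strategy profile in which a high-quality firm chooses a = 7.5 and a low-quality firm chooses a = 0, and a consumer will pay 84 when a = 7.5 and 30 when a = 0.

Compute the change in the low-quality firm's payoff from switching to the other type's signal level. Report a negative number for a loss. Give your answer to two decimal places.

Playing a = 0 the low-quality firm receives 30.
Deviating to a = 7.5 brings payment 84 at cost 11.7 × 7.5 = 87.75, netting -3.75.
Gain from deviating: -3.75 − 30 = -33.75.
The gain is negative, so the low-quality type's incentive-compatibility constraint is satisfied.

-33.75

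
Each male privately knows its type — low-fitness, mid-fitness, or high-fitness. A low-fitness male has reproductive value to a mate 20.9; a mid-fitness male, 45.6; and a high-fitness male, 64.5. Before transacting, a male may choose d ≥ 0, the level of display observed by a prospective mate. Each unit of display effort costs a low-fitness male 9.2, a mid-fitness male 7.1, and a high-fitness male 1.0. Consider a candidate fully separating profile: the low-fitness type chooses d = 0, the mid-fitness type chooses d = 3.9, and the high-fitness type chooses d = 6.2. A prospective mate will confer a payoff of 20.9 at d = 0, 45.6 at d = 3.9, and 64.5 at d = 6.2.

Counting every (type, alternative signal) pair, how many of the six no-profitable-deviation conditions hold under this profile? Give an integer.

4

Low-fitness (own payoff 20.9): to d=3.9 gives 45.6 − 9.2×3.9 = 9.72 → no gain ✓; to d=6.2 gives 64.5 − 9.2×6.2 = 7.46 → no gain ✓.
High-fitness (own payoff 64.5 − 1.0×6.2 = 58.3): to d=0 gives 20.9 → no gain ✓; to d=3.9 gives 45.6 − 1.0×3.9 = 41.7 → no gain ✓.
Mid-fitness (own payoff 45.6 − 7.1×3.9 = 17.91): to d=0 gives 20.9 → profitable ✗; to d=6.2 gives 64.5 − 7.1×6.2 = 20.48 → profitable ✗.
4 of the 6 constraints hold; not an equilibrium.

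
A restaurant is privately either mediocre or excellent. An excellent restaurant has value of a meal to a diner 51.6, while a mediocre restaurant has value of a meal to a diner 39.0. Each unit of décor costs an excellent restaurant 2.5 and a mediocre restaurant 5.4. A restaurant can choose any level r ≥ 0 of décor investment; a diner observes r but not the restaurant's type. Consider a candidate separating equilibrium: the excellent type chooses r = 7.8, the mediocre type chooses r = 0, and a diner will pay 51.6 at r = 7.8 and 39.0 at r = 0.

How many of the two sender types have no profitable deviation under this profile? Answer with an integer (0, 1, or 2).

Mediocre type: stay at 0 → 39.0; mimic → 51.6 − 5.4 × 7.8 = 9.48. IC holds (39.0 ≥ 9.48).
Excellent type: signal → 51.6 − 2.5 × 7.8 = 32.1; deviate to 0 → 39.0. IC fails (32.1 < 39.0).
1 of 2 constraints hold, so this profile is not an equilibrium.

1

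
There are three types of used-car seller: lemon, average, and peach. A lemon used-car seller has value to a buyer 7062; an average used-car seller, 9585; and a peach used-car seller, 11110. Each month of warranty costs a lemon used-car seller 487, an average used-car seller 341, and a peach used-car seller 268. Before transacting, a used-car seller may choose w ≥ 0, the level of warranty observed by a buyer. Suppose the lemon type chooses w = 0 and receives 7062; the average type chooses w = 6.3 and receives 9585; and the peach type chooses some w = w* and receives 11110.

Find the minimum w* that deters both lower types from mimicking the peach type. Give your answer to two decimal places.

10.77

Lemon type (on-path payoff 7062) won't mimic when 7062 ≥ 11110 − 487·w*, i.e. w* ≥ 8.31.
Average type (on-path payoff 9585 − 341×6.3 = 7436.7) won't mimic when 7436.7 ≥ 11110 − 341·w*, i.e. w* ≥ 10.77.
Both must hold, so w* = max(8.31, 10.77) = 10.77. The average type's constraint binds.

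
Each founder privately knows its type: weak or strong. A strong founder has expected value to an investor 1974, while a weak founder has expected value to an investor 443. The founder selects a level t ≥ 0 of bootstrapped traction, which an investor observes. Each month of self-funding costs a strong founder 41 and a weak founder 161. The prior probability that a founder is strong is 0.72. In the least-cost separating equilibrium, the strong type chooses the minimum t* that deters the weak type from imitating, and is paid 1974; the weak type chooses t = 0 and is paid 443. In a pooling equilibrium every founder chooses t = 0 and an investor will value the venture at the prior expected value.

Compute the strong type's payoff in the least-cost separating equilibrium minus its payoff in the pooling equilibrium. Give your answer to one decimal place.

38.8

Least-cost separating signal: t* solves 443 = 1974 − 161·t*, so t* = (1974 − 443)/161 ≈ 9.5093.
Strong type's separating payoff: 1974 − 41 × t* = 1974 − 41 × (1974 − 443)/161 = 1974 − 62771/161 ≈ 1584.118.
Pooling payoff: 0.72 × 1974 + 0.28 × 443 = 1545.32.
Difference: 1584.118 − 1545.32 = 38.798, i.e. 38.8 to one decimal place.
The strong type prefers to separate.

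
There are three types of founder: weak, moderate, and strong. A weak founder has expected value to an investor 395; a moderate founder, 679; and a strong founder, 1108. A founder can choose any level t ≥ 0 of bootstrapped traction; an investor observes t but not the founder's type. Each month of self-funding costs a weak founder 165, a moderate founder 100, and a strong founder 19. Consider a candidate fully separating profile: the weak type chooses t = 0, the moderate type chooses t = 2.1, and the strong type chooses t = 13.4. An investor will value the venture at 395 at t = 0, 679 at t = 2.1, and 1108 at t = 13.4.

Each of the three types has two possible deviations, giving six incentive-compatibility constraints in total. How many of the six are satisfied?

Strong (own payoff 1108 − 19×13.4 = 853.4): to t=0 gives 395 → no gain ✓; to t=2.1 gives 679 − 19×2.1 = 639.1 → no gain ✓.
Weak (own payoff 395): to t=2.1 gives 679 − 165×2.1 = 332.5 → no gain ✓; to t=13.4 gives 1108 − 165×13.4 = -1103 → no gain ✓.
Moderate (own payoff 679 − 100×2.1 = 469): to t=0 gives 395 → no gain ✓; to t=13.4 gives 1108 − 100×13.4 = -232 → no gain ✓.
6 of the 6 constraints hold; this profile is a separating equilibrium.

6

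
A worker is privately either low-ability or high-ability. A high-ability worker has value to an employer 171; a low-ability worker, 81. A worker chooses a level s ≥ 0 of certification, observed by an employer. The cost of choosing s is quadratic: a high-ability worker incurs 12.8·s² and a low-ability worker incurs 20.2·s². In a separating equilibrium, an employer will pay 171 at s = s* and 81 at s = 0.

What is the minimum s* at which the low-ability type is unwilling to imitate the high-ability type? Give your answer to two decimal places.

The low-ability type at s = 0 receives 81; imitating at s* yields 171 − 20.2·s*².
Indifference: 81 = 171 − 20.2·s*², so s*² = (171 − 81) / 20.2 ≈ 4.4554.
s* = √4.4554 ≈ 2.11.

2.11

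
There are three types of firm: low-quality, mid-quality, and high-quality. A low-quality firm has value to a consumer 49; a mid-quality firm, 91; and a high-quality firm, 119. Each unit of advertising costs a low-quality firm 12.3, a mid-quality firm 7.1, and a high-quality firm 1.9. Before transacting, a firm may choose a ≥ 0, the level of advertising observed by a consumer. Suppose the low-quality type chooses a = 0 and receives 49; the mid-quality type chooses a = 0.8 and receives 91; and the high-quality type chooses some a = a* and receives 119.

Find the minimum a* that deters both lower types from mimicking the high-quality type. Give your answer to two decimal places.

Mid-quality type (on-path payoff 91 − 7.1×0.8 = 85.32) won't mimic when 85.32 ≥ 119 − 7.1·a*, i.e. a* ≥ 4.74.
Low-quality type (on-path payoff 49) won't mimic when 49 ≥ 119 − 12.3·a*, i.e. a* ≥ 5.69.
Both must hold, so a* = max(5.69, 4.74) = 5.69. The low-quality type's constraint binds.

5.69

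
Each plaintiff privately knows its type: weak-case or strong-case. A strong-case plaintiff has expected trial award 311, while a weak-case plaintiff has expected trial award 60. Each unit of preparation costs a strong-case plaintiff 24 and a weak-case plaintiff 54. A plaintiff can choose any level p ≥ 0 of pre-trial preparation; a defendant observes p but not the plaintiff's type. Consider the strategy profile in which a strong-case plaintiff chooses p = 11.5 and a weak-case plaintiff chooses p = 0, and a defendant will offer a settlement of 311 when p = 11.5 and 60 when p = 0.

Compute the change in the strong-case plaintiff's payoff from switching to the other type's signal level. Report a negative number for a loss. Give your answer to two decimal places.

Playing p = 11.5 the strong-case plaintiff receives 311 − 24 × 11.5 = 35.
Deviating to p = 0 yields 60 instead.
Gain from deviating: 60 − 35 = 25.00.
The gain is positive, so the strong-case type's incentive-compatibility constraint is violated — this profile is not a separating equilibrium.

25.00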